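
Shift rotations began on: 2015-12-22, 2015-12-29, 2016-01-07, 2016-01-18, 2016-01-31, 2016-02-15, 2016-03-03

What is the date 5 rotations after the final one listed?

Gaps: 7, 9, 11, 13, 15, 17 days — each gap is 2 larger than the previous one.
Next gap: 19 days. 2016-03-03 + 19 days = 2016-03-22.
Next gap: 21 days. 2016-03-22 + 21 days = 2016-04-12.
Next gap: 23 days. 2016-04-12 + 23 days = 2016-05-05.
Next gap: 25 days. 2016-05-05 + 25 days = 2016-05-30.
Next gap: 27 days. 2016-05-30 + 27 days = 2016-06-26.

2016-06-26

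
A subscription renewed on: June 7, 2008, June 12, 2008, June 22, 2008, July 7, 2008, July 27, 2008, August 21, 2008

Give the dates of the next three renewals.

Intervals are 5, 10, 15, 20, 25 days — an arithmetic progression with common difference 5.
Next gap: 30 days. August 21, 2008 + 30 days = September 20, 2008.
Next gap: 35 days. September 20, 2008 + 35 days = October 25, 2008.
Next gap: 40 days. October 25, 2008 + 40 days = December 4, 2008.

September 20, 2008; October 25, 2008; December 4, 2008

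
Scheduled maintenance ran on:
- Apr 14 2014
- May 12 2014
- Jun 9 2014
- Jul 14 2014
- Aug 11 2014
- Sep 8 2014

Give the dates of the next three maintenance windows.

Oct 13 2014, Nov 10 2014, Dec 8 2014

All dates are Mondays, 28, 28, 35, 28, 28 days apart.
Specifically, the 2nd Monday of each month.
October 2014 — 2nd Monday is Oct 13 2014.
November 2014 — 2nd Monday is Nov 10 2014.
December 2014 — 2nd Monday is Dec 8 2014.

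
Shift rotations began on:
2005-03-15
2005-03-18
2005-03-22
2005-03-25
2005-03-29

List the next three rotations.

2005-04-01, 2005-04-05, 2005-04-08

Gaps: 3, 4, 3, 4 days — not constant, but cyclic with period 2.
The events fall on every Tuesday and Friday.
Next Friday: 2005-04-01.
Next Tuesday: 2005-04-05.
The following Friday is 2005-04-08.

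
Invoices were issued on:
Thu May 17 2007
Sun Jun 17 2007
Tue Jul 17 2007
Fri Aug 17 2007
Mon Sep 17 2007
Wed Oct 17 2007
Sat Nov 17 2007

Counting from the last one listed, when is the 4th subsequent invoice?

The day-of-month is always 17 (31, 30, 31, 31, 30, 31 days between events).
So this recurs on the 17th of each month.
Next: December 2007 → Mon Dec 17 2007.
January 2008: Thu Jan 17 2008.
Next: February 2008 → Sun Feb 17 2008.
March 2008: Mon Mar 17 2008.

Mon Mar 17 2008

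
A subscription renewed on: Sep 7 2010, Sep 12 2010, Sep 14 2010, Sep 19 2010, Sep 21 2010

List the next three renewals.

Every event lands on a Tuesday or Sunday (gaps cycle 5, 2, 5, 2).
So the schedule is: every Tuesday and Sunday.
Next Sunday: Sep 26 2010.
The following Tuesday is Sep 28 2010.
The following Sunday is Oct 3 2010.

Sep 26 2010, Sep 28 2010, Oct 3 2010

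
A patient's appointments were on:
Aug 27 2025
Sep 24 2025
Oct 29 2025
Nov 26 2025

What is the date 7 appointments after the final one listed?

Every date is a Wednesday; gaps 28, 35, 28 days.
Each is the last Wednesday of its month (at least one falls on the 29th or later, ruling out '4th Wednesday').
December 2025 ends with Wednesday Dec 31 2025.
January 2026 ends with Wednesday Jan 28 2026.
Last Wednesday of February 2026: Feb 25 2026.
Last Wednesday of March 2026: Mar 25 2026.
April 2026 ends with Wednesday Apr 29 2026.
May 2026 ends with Wednesday May 27 2026.
June 2026 ends with Wednesday Jun 24 2026.

Jun 24 2026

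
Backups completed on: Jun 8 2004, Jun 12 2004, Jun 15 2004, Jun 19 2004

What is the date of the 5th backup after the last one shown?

The gap pattern 4, 3, 4 repeats every 2 events.
These are the Tuesdays and Saturdays of each week.
Next Tuesday: Jun 22 2004.
The following Saturday is Jun 26 2004.
The following Tuesday is Jun 29 2004.
Next Saturday: Jul 3 2004.
Next Tuesday: Jul 6 2004.

Jul 6 2004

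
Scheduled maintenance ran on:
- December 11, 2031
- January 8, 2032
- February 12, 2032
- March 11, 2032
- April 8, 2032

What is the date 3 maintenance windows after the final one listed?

July 8, 2032

Gaps: 28, 35, 28, 28 days — a mix of 28 and 35. Every date is a Thursday.
Each is the 2nd Thursday of its month.
May 2032 — 2nd Thursday is May 13, 2032.
June 2032 — 2nd Thursday is June 10, 2032.
2nd Thursday of July 2032: July 8, 2032.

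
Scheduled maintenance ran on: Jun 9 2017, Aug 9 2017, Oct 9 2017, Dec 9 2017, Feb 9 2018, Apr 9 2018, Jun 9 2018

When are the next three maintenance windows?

Aug 9 2018, Oct 9 2018, Dec 9 2018

Each date is the 9th; the gaps (61, 61, 61, 62, 59, 61) track the month lengths.
The rule is the 9th of every 2 months.
August 2018: Aug 9 2018.
Next: October 2018 → Oct 9 2018.
Next: December 2018 → Dec 9 2018.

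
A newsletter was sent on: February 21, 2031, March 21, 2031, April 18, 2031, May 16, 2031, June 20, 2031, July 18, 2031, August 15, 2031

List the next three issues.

These are Fridays at 28- or 35-day spacing (28, 28, 28, 35, 28, 28).
The pattern: 3rd Friday of the month.
3rd Friday of September 2031: September 19, 2031.
October 2031 — 3rd Friday is October 17, 2031.
November 2031 — 3rd Friday is November 21, 2031.

September 19, 2031; October 17, 2031; November 21, 2031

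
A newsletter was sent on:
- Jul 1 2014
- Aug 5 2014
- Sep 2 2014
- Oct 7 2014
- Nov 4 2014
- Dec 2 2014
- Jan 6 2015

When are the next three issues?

Feb 3 2015, Mar 3 2015, Apr 7 2015

All dates are Tuesdays, 35, 28, 35, 28, 28, 35 days apart.
Specifically, the 1st Tuesday of each month.
1st Tuesday of February 2015: Feb 3 2015.
1st Tuesday of March 2015: Mar 3 2015.
1st Tuesday of April 2015: Apr 7 2015.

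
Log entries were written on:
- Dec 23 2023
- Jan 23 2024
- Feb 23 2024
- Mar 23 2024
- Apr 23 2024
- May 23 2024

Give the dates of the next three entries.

Jun 23 2024, Jul 23 2024, Aug 23 2024

Each date is the 23rd; the gaps (31, 31, 29, 31, 30) track the month lengths.
The rule is the 23rd of each month.
Next: June 2024 → Jun 23 2024.
July 2024: Jul 23 2024.
August 2024: Aug 23 2024.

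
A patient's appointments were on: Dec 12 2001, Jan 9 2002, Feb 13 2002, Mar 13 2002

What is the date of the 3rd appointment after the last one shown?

Jun 12 2002

All dates are Wednesdays, 28, 35, 28 days apart.
Specifically, the 2nd Wednesday of each month.
April 2002 — 2nd Wednesday is Apr 10 2002.
2nd Wednesday of May 2002: May 8 2002.
2nd Wednesday of June 2002: Jun 12 2002.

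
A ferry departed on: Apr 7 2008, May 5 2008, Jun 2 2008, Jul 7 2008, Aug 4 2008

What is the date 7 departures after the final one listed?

All dates are Mondays, 28, 28, 35, 28 days apart.
Specifically, the 1st Monday of each month.
September 2008 — 1st Monday is Sep 1 2008.
October 2008 — 1st Monday is Oct 6 2008.
November 2008 — 1st Monday is Nov 3 2008.
December 2008 — 1st Monday is Dec 1 2008.
1st Monday of January 2009: Jan 5 2009.
February 2009 — 1st Monday is Feb 2 2009.
March 2009 — 1st Monday is Mar 2 2009.

Mar 2 2009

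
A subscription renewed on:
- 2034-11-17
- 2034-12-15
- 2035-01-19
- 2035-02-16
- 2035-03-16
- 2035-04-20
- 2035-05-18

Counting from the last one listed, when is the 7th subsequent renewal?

2035-12-21

Gaps: 28, 35, 28, 28, 35, 28 days — a mix of 28 and 35. Every date is a Friday.
Each is the 3rd Friday of its month.
3rd Friday of June 2035: 2035-06-15.
3rd Friday of July 2035: 2035-07-20.
3rd Friday of August 2035: 2035-08-17.
September 2035 — 3rd Friday is 2035-09-21.
October 2035 — 3rd Friday is 2035-10-19.
November 2035 — 3rd Friday is 2035-11-16.
3rd Friday of December 2035: 2035-12-21.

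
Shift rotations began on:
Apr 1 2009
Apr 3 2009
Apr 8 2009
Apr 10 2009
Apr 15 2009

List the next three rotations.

Every event lands on a Wednesday or Friday (gaps cycle 2, 5, 2, 5).
So the schedule is: every Wednesday and Friday.
Next Friday: Apr 17 2009.
Next Wednesday: Apr 22 2009.
Next Friday: Apr 24 2009.

Apr 17 2009, Apr 22 2009, Apr 24 2009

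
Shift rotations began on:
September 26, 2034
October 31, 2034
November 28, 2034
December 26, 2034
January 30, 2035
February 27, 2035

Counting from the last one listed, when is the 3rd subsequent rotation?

These are Tuesdays with 35, 28, 28, 35, 28-day gaps.
Each is the final Tuesday of its month — October 31, 2034 is past the 28th, so '4th Tuesday' doesn't fit.
March 2035 ends with Tuesday March 27, 2035.
Last Tuesday of April 2035: April 24, 2035.
Last Tuesday of May 2035: May 29, 2035.

May 29, 2035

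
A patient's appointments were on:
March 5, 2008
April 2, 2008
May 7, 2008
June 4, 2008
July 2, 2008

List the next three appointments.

These are Wednesdays at 28- or 35-day spacing (28, 35, 28, 28).
The pattern: 1st Wednesday of the month.
1st Wednesday of August 2008: August 6, 2008.
1st Wednesday of September 2008: September 3, 2008.
1st Wednesday of October 2008: October 1, 2008.

August 6, 2008; September 3, 2008; October 1, 2008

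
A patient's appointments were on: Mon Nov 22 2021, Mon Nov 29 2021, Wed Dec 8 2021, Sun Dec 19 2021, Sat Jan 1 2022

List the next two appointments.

Sun Jan 16 2022, Wed Feb 2 2022

The spacing grows by 2 each time: 7, 9, 11, 13 days.
Next gap: 15 days. Sat Jan 1 2022 + 15 days = Sun Jan 16 2022.
Next gap: 17 days. Sun Jan 16 2022 + 17 days = Wed Feb 2 2022.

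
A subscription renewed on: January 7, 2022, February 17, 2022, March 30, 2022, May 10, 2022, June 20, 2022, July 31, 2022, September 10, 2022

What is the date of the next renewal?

Every event comes 41 days after the last (41, 41, 41, 41, 41, 41).
September 10, 2022 + 41 days = October 21, 2022.

October 21, 2022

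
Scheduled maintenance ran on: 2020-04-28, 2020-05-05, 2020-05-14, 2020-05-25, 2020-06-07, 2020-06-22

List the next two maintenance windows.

2020-07-09, 2020-07-28

The spacing grows by 2 each time: 7, 9, 11, 13, 15 days.
Next gap: 17 days. 2020-06-22 + 17 days = 2020-07-09.
Next gap: 19 days. 2020-07-09 + 19 days = 2020-07-28.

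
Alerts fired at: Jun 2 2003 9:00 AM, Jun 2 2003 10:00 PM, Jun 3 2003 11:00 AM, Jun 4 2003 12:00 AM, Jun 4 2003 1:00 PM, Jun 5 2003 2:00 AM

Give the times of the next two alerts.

Jun 5 2003 3:00 PM, Jun 6 2003 4:00 AM

The interval is a steady 13 hours (13, 13, 13, 13, 13).
Jun 5 2003 2:00 AM + 13 h = Jun 5 2003 3:00 PM.
Jun 5 2003 3:00 PM + 13 h = Jun 6 2003 4:00 AM.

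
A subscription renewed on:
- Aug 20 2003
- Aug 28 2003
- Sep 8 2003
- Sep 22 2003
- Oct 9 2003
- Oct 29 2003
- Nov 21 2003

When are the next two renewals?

Gaps: 8, 11, 14, 17, 20, 23 days — each gap is 3 larger than the previous one.
Next gap: 26 days. Nov 21 2003 + 26 days = Dec 17 2003.
Next gap: 29 days. Dec 17 2003 + 29 days = Jan 15 2004.

Dec 17 2003, Jan 15 2004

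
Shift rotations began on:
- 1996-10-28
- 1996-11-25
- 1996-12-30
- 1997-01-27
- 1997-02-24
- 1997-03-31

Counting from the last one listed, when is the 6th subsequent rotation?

1997-09-29

These are Mondays with 28, 35, 28, 28, 35-day gaps.
Each is the final Monday of its month — 1996-12-30 is past the 28th, so '4th Monday' doesn't fit.
Last Monday of April 1997: 1997-04-28.
Last Monday of May 1997: 1997-05-26.
June 1997 ends with Monday 1997-06-30.
July 1997 ends with Monday 1997-07-28.
Last Monday of August 1997: 1997-08-25.
September 1997 ends with Monday 1997-09-29.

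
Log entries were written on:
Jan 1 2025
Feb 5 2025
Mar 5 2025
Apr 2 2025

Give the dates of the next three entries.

May 7 2025, Jun 4 2025, Jul 2 2025

Gaps: 35, 28, 28 days — a mix of 28 and 35. Every date is a Wednesday.
Each is the 1st Wednesday of its month.
May 2025 — 1st Wednesday is May 7 2025.
1st Wednesday of June 2025: Jun 4 2025.
1st Wednesday of July 2025: Jul 2 2025.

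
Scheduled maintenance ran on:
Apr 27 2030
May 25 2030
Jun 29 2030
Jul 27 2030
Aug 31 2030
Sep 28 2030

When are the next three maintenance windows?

All Saturdays; the gaps (28, 35, 28, 35, 28) vary with month length.
This is the last Saturday of each month.
Last Saturday of October 2030: Oct 26 2030.
Last Saturday of November 2030: Nov 30 2030.
December 2030 ends with Saturday Dec 28 2030.

Oct 26 2030, Nov 30 2030, Dec 28 2030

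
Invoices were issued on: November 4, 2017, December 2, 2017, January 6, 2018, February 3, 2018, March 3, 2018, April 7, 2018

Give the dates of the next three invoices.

All dates are Saturdays, 28, 35, 28, 28, 35 days apart.
Specifically, the 1st Saturday of each month.
May 2018 — 1st Saturday is May 5, 2018.
1st Saturday of June 2018: June 2, 2018.
July 2018 — 1st Saturday is July 7, 2018.

May 5, 2018; June 2, 2018; July 7, 2018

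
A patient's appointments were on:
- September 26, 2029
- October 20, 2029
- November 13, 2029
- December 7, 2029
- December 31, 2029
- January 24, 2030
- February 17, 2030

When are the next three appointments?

March 13, 2030; April 6, 2030; April 30, 2030

Gaps between consecutive events: 24, 24, 24, 24, 24, 24 days — a constant 24-day interval.
February 17, 2030 + 24 days = March 13, 2030.
March 13, 2030 + 24 days = April 6, 2030.
April 6, 2030 + 24 days = April 30, 2030.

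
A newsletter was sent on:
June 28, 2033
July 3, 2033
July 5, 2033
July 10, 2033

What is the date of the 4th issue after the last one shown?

Every event lands on a Tuesday or Sunday (gaps cycle 5, 2, 5).
So the schedule is: every Tuesday and Sunday.
Next Tuesday: July 12, 2033.
The following Sunday is July 17, 2033.
Next Tuesday: July 19, 2033.
The following Sunday is July 24, 2033.

July 24, 2033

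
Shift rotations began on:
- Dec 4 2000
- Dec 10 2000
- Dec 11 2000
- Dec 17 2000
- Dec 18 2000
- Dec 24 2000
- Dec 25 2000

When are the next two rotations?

Every event lands on a Monday or Sunday (gaps cycle 6, 1, 6, 1, 6, 1).
So the schedule is: every Monday and Sunday.
Next Sunday: Dec 31 2000.
The following Monday is Jan 1 2001.

Dec 31 2000, Jan 1 2001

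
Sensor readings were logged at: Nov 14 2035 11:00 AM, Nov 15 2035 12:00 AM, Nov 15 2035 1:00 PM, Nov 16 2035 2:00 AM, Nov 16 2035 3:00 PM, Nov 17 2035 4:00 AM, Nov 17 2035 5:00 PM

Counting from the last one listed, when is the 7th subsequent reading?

Nov 21 2035 12:00 PM

Gaps: 13, 13, 13, 13, 13, 13 hours — each event is 13 hours after the previous one.
Nov 17 2035 5:00 PM + 13 h = Nov 18 2035 6:00 AM.
Nov 18 2035 6:00 AM + 13 h = Nov 18 2035 7:00 PM.
Nov 18 2035 7:00 PM + 13 h = Nov 19 2035 8:00 AM.
Nov 19 2035 8:00 AM + 13 h = Nov 19 2035 9:00 PM.
Nov 19 2035 9:00 PM + 13 h = Nov 20 2035 10:00 AM.
Nov 20 2035 10:00 AM + 13 h = Nov 20 2035 11:00 PM.
Nov 20 2035 11:00 PM + 13 h = Nov 21 2035 12:00 PM.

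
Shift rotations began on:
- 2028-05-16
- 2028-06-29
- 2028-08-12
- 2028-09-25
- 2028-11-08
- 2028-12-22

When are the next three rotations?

The spacing is 44, 44, 44, 44, 44 days — always 44 days.
2028-12-22 + 44 days = 2029-02-04.
2029-02-04 + 44 days = 2029-03-20.
2029-03-20 + 44 days = 2029-05-03.

2029-02-04, 2029-03-20, 2029-05-03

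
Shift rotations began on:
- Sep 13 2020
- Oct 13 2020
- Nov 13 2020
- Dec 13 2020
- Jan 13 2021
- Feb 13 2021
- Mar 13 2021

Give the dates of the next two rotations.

Gaps: 30, 31, 30, 31, 31, 28 days — not constant. Every event is on the 13th of the month.
Pattern: the 13th of each month.
April 2021: Apr 13 2021.
Next: May 2021 → May 13 2021.

Apr 13 2021, May 13 2021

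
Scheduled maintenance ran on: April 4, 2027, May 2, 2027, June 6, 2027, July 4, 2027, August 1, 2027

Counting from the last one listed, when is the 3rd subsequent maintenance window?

November 7, 2027

All dates are Sundays, 28, 35, 28, 28 days apart.
Specifically, the 1st Sunday of each month.
September 2027 — 1st Sunday is September 5, 2027.
1st Sunday of October 2027: October 3, 2027.
1st Sunday of November 2027: November 7, 2027.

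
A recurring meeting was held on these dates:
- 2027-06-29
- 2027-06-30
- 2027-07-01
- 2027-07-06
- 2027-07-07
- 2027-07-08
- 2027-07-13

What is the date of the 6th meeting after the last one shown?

Gaps: 1, 1, 5, 1, 1, 5 days — not constant, but cyclic with period 3.
The events fall on every Tuesday, Wednesday and Thursday.
The following Wednesday is 2027-07-14.
Next Thursday: 2027-07-15.
Next Tuesday: 2027-07-20.
The following Wednesday is 2027-07-21.
The following Thursday is 2027-07-22.
The following Tuesday is 2027-07-27.

2027-07-27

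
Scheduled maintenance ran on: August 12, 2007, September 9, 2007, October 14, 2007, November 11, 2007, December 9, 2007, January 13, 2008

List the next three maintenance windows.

February 10, 2008; March 9, 2008; April 13, 2008

All dates are Sundays, 28, 35, 28, 28, 35 days apart.
Specifically, the 2nd Sunday of each month.
February 2008 — 2nd Sunday is February 10, 2008.
March 2008 — 2nd Sunday is March 9, 2008.
April 2008 — 2nd Sunday is April 13, 2008.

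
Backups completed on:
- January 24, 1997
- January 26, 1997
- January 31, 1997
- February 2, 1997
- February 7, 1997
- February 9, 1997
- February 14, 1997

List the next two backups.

Every event lands on a Friday or Sunday (gaps cycle 2, 5, 2, 5, 2, 5).
So the schedule is: every Friday and Sunday.
Next Sunday: February 16, 1997.
Next Friday: February 21, 1997.

February 16, 1997; February 21, 1997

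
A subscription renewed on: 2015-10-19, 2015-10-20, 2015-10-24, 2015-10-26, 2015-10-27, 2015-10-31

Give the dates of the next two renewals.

Gaps: 1, 4, 2, 1, 4 days — not constant, but cyclic with period 3.
The events fall on every Monday, Tuesday and Saturday.
Next Monday: 2015-11-02.
Next Tuesday: 2015-11-03.

2015-11-02, 2015-11-03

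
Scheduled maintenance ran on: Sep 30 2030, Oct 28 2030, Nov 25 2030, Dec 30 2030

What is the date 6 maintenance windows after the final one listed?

All Mondays; the gaps (28, 28, 35) vary with month length.
This is the last Monday of each month.
January 2031 ends with Monday Jan 27 2031.
Last Monday of February 2031: Feb 24 2031.
March 2031 ends with Monday Mar 31 2031.
April 2031 ends with Monday Apr 28 2031.
May 2031 ends with Monday May 26 2031.
June 2031 ends with Monday Jun 30 2031.

Jun 30 2031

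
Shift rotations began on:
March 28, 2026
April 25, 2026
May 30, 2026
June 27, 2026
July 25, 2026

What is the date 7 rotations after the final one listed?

All Saturdays; the gaps (28, 35, 28, 28) vary with month length.
This is the last Saturday of each month.
August 2026 ends with Saturday August 29, 2026.
September 2026 ends with Saturday September 26, 2026.
October 2026 ends with Saturday October 31, 2026.
Last Saturday of November 2026: November 28, 2026.
December 2026 ends with Saturday December 26, 2026.
January 2027 ends with Saturday January 30, 2027.
Last Saturday of February 2027: February 27, 2027.

February 27, 2027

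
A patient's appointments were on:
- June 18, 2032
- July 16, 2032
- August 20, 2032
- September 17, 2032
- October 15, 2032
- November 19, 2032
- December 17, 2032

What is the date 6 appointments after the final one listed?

June 17, 2033

All dates are Fridays, 28, 35, 28, 28, 35, 28 days apart.
Specifically, the 3rd Friday of each month.
3rd Friday of January 2033: January 21, 2033.
February 2033 — 3rd Friday is February 18, 2033.
3rd Friday of March 2033: March 18, 2033.
3rd Friday of April 2033: April 15, 2033.
3rd Friday of May 2033: May 20, 2033.
June 2033 — 3rd Friday is June 17, 2033.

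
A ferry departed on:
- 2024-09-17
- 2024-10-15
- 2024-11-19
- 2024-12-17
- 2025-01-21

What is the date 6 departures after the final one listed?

2025-07-15

These are Tuesdays at 28- or 35-day spacing (28, 35, 28, 35).
The pattern: 3rd Tuesday of the month.
3rd Tuesday of February 2025: 2025-02-18.
3rd Tuesday of March 2025: 2025-03-18.
April 2025 — 3rd Tuesday is 2025-04-15.
May 2025 — 3rd Tuesday is 2025-05-20.
June 2025 — 3rd Tuesday is 2025-06-17.
July 2025 — 3rd Tuesday is 2025-07-15.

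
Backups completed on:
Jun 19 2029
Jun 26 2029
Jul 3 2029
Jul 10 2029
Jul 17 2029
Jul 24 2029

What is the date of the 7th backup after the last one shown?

The spacing is 7, 7, 7, 7, 7 days — always 7 days.
Jul 24 2029 + 7 days = Jul 31 2029.
Jul 31 2029 + 7 days = Aug 7 2029.
Aug 7 2029 + 7 days = Aug 14 2029.
Aug 14 2029 + 7 days = Aug 21 2029.
Aug 21 2029 + 7 days = Aug 28 2029.
Aug 28 2029 + 7 days = Sep 4 2029.
Sep 4 2029 + 7 days = Sep 11 2029.

Sep 11 2029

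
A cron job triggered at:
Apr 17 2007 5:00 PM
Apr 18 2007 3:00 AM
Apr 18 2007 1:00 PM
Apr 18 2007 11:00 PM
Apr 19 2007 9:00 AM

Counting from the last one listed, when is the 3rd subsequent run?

Apr 20 2007 3:00 PM

Spacing: 10, 10, 10, 10 h — constant 10 h.
Apr 19 2007 9:00 AM + 10 h = Apr 19 2007 7:00 PM.
Apr 19 2007 7:00 PM + 10 h = Apr 20 2007 5:00 AM.
Apr 20 2007 5:00 AM + 10 h = Apr 20 2007 3:00 PM.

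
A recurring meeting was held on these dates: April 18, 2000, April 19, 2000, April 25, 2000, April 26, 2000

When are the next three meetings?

May 2, 2000; May 3, 2000; May 9, 2000

The gap pattern 1, 6, 1 repeats every 2 events.
These are the Tuesdays and Wednesdays of each week.
The following Tuesday is May 2, 2000.
Next Wednesday: May 3, 2000.
The following Tuesday is May 9, 2000.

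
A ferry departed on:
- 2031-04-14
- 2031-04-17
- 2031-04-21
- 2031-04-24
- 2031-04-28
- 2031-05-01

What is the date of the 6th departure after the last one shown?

Every event lands on a Monday or Thursday (gaps cycle 3, 4, 3, 4, 3).
So the schedule is: every Monday and Thursday.
Next Monday: 2031-05-05.
Next Thursday: 2031-05-08.
The following Monday is 2031-05-12.
Next Thursday: 2031-05-15.
Next Monday: 2031-05-19.
The following Thursday is 2031-05-22.

2031-05-22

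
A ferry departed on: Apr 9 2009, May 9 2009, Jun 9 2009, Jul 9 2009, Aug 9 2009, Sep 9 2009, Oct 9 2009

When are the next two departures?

Each date is the 9th; the gaps (30, 31, 30, 31, 31, 30) track the month lengths.
The rule is the 9th of each month.
November 2009: Nov 9 2009.
Next: December 2009 → Dec 9 2009.

Nov 9 2009, Dec 9 2009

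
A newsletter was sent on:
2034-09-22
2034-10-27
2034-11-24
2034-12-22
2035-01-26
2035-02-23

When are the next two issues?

All dates are Fridays, 35, 28, 28, 35, 28 days apart.
Specifically, the 4th Friday of each month.
March 2035 — 4th Friday is 2035-03-23.
April 2035 — 4th Friday is 2035-04-27.

2035-03-23, 2035-04-27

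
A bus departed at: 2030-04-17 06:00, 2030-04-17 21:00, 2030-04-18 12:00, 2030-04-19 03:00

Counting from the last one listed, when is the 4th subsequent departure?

2030-04-21 15:00

Spacing: 15, 15, 15 h — constant 15 h.
2030-04-19 03:00 + 15 h = 2030-04-19 18:00.
2030-04-19 18:00 + 15 h = 2030-04-20 09:00.
2030-04-20 09:00 + 15 h = 2030-04-21 00:00.
2030-04-21 00:00 + 15 h = 2030-04-21 15:00.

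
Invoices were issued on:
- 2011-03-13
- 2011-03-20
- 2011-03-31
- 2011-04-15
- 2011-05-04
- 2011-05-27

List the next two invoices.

2011-06-23, 2011-07-24

Gaps: 7, 11, 15, 19, 23 days — each gap is 4 larger than the previous one.
Next gap: 27 days. 2011-05-27 + 27 days = 2011-06-23.
Next gap: 31 days. 2011-06-23 + 31 days = 2011-07-24.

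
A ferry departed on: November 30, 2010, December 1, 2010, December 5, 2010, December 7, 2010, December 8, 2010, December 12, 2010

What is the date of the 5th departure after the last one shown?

Gaps: 1, 4, 2, 1, 4 days — not constant, but cyclic with period 3.
The events fall on every Tuesday, Wednesday and Sunday.
The following Tuesday is December 14, 2010.
The following Wednesday is December 15, 2010.
Next Sunday: December 19, 2010.
Next Tuesday: December 21, 2010.
The following Wednesday is December 22, 2010.

December 22, 2010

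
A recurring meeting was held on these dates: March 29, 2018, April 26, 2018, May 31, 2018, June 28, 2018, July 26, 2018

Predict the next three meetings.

August 30, 2018; September 27, 2018; October 25, 2018

Every date is a Thursday; gaps 28, 35, 28, 28 days.
Each is the last Thursday of its month (at least one falls on the 29th or later, ruling out '4th Thursday').
August 2018 ends with Thursday August 30, 2018.
September 2018 ends with Thursday September 27, 2018.
October 2018 ends with Thursday October 25, 2018.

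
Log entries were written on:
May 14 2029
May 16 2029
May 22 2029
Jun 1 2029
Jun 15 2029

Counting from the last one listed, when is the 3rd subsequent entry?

Aug 20 2029

The spacing grows by 4 each time: 2, 6, 10, 14 days.
Next gap: 18 days. Jun 15 2029 + 18 days = Jul 3 2029.
Next gap: 22 days. Jul 3 2029 + 22 days = Jul 25 2029.
Next gap: 26 days. Jul 25 2029 + 26 days = Aug 20 2029.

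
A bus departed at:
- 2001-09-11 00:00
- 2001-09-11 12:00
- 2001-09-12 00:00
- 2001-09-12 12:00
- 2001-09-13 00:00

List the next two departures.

Spacing: 12, 12, 12, 12 h — constant 12 h.
2001-09-13 00:00 + 12 h = 2001-09-13 12:00.
2001-09-13 12:00 + 12 h = 2001-09-14 00:00.

2001-09-13 12:00, 2001-09-14 00:00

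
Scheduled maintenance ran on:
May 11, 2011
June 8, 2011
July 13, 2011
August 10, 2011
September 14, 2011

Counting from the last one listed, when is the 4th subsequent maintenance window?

All dates are Wednesdays, 28, 35, 28, 35 days apart.
Specifically, the 2nd Wednesday of each month.
2nd Wednesday of October 2011: October 12, 2011.
2nd Wednesday of November 2011: November 9, 2011.
December 2011 — 2nd Wednesday is December 14, 2011.
January 2012 — 2nd Wednesday is January 11, 2012.

January 11, 2012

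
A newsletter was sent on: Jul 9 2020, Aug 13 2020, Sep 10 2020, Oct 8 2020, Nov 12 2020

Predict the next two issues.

Gaps: 35, 28, 28, 35 days — a mix of 28 and 35. Every date is a Thursday.
Each is the 2nd Thursday of its month.
December 2020 — 2nd Thursday is Dec 10 2020.
2nd Thursday of January 2021: Jan 14 2021.

Dec 10 2020, Jan 14 2021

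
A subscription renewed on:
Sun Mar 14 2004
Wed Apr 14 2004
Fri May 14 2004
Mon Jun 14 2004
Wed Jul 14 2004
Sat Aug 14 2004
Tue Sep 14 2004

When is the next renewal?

Thu Oct 14 2004

The day-of-month is always 14 (31, 30, 31, 30, 31, 31 days between events).
So this recurs on the 14th of each month.
Next: October 2004 → Thu Oct 14 2004.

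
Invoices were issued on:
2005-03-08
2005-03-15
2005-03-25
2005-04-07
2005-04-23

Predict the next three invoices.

Gaps: 7, 10, 13, 16 days — each gap is 3 larger than the previous one.
Next gap: 19 days. 2005-04-23 + 19 days = 2005-05-12.
Next gap: 22 days. 2005-05-12 + 22 days = 2005-06-03.
Next gap: 25 days. 2005-06-03 + 25 days = 2005-06-28.

2005-05-12, 2005-06-03, 2005-06-28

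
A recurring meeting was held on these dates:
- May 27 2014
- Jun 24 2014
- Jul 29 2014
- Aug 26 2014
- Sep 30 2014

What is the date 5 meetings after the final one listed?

All Tuesdays; the gaps (28, 35, 28, 35) vary with month length.
This is the last Tuesday of each month.
Last Tuesday of October 2014: Oct 28 2014.
November 2014 ends with Tuesday Nov 25 2014.
December 2014 ends with Tuesday Dec 30 2014.
Last Tuesday of January 2015: Jan 27 2015.
February 2015 ends with Tuesday Feb 24 2015.

Feb 24 2015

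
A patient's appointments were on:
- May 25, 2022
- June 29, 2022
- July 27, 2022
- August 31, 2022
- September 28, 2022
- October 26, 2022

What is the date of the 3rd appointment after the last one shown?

All Wednesdays; the gaps (35, 28, 35, 28, 28) vary with month length.
This is the last Wednesday of each month.
Last Wednesday of November 2022: November 30, 2022.
Last Wednesday of December 2022: December 28, 2022.
Last Wednesday of January 2023: January 25, 2023.

January 25, 2023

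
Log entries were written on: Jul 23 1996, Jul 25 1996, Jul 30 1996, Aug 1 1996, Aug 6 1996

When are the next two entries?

Gaps: 2, 5, 2, 5 days — not constant, but cyclic with period 2.
The events fall on every Tuesday and Thursday.
Next Thursday: Aug 8 1996.
The following Tuesday is Aug 13 1996.

Aug 8 1996, Aug 13 1996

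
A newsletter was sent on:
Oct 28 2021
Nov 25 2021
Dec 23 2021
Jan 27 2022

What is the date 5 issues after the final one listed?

Gaps: 28, 28, 35 days — a mix of 28 and 35. Every date is a Thursday.
Each is the 4th Thursday of its month.
February 2022 — 4th Thursday is Feb 24 2022.
March 2022 — 4th Thursday is Mar 24 2022.
4th Thursday of April 2022: Apr 28 2022.
4th Thursday of May 2022: May 26 2022.
4th Thursday of June 2022: Jun 23 2022.

Jun 23 2022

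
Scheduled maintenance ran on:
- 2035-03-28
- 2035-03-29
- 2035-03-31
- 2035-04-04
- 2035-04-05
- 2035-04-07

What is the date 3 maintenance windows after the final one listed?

Every event lands on a Wednesday or Thursday or Saturday (gaps cycle 1, 2, 4, 1, 2).
So the schedule is: every Wednesday, Thursday and Saturday.
Next Wednesday: 2035-04-11.
The following Thursday is 2035-04-12.
The following Saturday is 2035-04-14.

2035-04-14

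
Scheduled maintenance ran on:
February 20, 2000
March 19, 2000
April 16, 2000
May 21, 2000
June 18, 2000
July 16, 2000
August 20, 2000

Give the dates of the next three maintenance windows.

September 17, 2000; October 15, 2000; November 19, 2000

Gaps: 28, 28, 35, 28, 28, 35 days — a mix of 28 and 35. Every date is a Sunday.
Each is the 3rd Sunday of its month.
3rd Sunday of September 2000: September 17, 2000.
3rd Sunday of October 2000: October 15, 2000.
November 2000 — 3rd Sunday is November 19, 2000.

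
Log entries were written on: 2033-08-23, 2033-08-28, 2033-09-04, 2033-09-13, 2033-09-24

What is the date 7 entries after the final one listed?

Intervals are 5, 7, 9, 11 days — an arithmetic progression with common difference 2.
Next gap: 13 days. 2033-09-24 + 13 days = 2033-10-07.
Next gap: 15 days. 2033-10-07 + 15 days = 2033-10-22.
Next gap: 17 days. 2033-10-22 + 17 days = 2033-11-08.
Next gap: 19 days. 2033-11-08 + 19 days = 2033-11-27.
Next gap: 21 days. 2033-11-27 + 21 days = 2033-12-18.
Next gap: 23 days. 2033-12-18 + 23 days = 2034-01-10.
Next gap: 25 days. 2034-01-10 + 25 days = 2034-02-04.

2034-02-04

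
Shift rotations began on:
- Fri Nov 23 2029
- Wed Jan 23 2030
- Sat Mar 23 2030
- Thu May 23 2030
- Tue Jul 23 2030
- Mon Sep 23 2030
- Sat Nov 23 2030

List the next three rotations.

Each date is the 23rd; the gaps (61, 59, 61, 61, 62, 61) track the month lengths.
The rule is the 23rd of every 2 months.
January 2031: Thu Jan 23 2031.
March 2031: Sun Mar 23 2031.
May 2031: Fri May 23 2031.

Thu Jan 23 2031, Sun Mar 23 2031, Fri May 23 2031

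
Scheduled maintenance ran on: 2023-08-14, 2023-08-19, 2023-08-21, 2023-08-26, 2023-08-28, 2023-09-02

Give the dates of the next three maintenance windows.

2023-09-04, 2023-09-09, 2023-09-11

The gap pattern 5, 2, 5, 2, 5 repeats every 2 events.
These are the Mondays and Saturdays of each week.
The following Monday is 2023-09-04.
Next Saturday: 2023-09-09.
The following Monday is 2023-09-11.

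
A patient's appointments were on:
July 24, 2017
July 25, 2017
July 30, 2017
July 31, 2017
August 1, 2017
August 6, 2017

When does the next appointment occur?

August 7, 2017

The gap pattern 1, 5, 1, 1, 5 repeats every 3 events.
These are the Mondays, Tuesdays and Sundays of each week.
Next Monday: August 7, 2017.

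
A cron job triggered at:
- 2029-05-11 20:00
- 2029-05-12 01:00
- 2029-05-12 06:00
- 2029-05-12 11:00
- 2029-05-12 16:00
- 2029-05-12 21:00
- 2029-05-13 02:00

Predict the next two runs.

2029-05-13 07:00, 2029-05-13 12:00

The interval is a steady 5 hours (5, 5, 5, 5, 5, 5).
2029-05-13 02:00 + 5 h = 2029-05-13 07:00.
2029-05-13 07:00 + 5 h = 2029-05-13 12:00.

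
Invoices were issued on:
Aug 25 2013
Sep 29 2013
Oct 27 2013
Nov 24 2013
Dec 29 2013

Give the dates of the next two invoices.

Every date is a Sunday; gaps 35, 28, 28, 35 days.
Each is the last Sunday of its month (at least one falls on the 29th or later, ruling out '4th Sunday').
Last Sunday of January 2014: Jan 26 2014.
Last Sunday of February 2014: Feb 23 2014.

Jan 26 2014, Feb 23 2014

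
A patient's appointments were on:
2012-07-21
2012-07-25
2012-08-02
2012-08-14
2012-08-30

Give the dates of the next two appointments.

2012-09-19, 2012-10-13

Intervals are 4, 8, 12, 16 days — an arithmetic progression with common difference 4.
Next gap: 20 days. 2012-08-30 + 20 days = 2012-09-19.
Next gap: 24 days. 2012-09-19 + 24 days = 2012-10-13.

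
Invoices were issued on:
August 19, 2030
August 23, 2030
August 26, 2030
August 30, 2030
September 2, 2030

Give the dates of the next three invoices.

September 6, 2030; September 9, 2030; September 13, 2030

The gap pattern 4, 3, 4, 3 repeats every 2 events.
These are the Mondays and Fridays of each week.
The following Friday is September 6, 2030.
Next Monday: September 9, 2030.
The following Friday is September 13, 2030.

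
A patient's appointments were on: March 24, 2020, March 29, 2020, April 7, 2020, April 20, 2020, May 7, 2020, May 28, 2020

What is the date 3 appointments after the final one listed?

August 23, 2020

Intervals are 5, 9, 13, 17, 21 days — an arithmetic progression with common difference 4.
Next gap: 25 days. May 28, 2020 + 25 days = June 22, 2020.
Next gap: 29 days. June 22, 2020 + 29 days = July 21, 2020.
Next gap: 33 days. July 21, 2020 + 33 days = August 23, 2020.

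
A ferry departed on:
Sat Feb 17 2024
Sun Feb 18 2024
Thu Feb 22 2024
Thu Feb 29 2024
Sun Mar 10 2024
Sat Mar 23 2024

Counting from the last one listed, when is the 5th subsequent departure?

The spacing grows by 3 each time: 1, 4, 7, 10, 13 days.
Next gap: 16 days. Sat Mar 23 2024 + 16 days = Mon Apr 8 2024.
Next gap: 19 days. Mon Apr 8 2024 + 19 days = Sat Apr 27 2024.
Next gap: 22 days. Sat Apr 27 2024 + 22 days = Sun May 19 2024.
Next gap: 25 days. Sun May 19 2024 + 25 days = Thu Jun 13 2024.
Next gap: 28 days. Thu Jun 13 2024 + 28 days = Thu Jul 11 2024.

Thu Jul 11 2024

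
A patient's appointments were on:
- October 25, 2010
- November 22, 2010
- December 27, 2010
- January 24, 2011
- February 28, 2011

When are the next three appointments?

All dates are Mondays, 28, 35, 28, 35 days apart.
Specifically, the 4th Monday of each month.
March 2011 — 4th Monday is March 28, 2011.
April 2011 — 4th Monday is April 25, 2011.
4th Monday of May 2011: May 23, 2011.

March 28, 2011; April 25, 2011; May 23, 2011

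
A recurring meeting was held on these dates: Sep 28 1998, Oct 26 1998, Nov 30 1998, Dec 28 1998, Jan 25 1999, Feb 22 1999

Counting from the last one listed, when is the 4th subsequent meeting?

Every date is a Monday; gaps 28, 35, 28, 28, 28 days.
Each is the last Monday of its month (at least one falls on the 29th or later, ruling out '4th Monday').
March 1999 ends with Monday Mar 29 1999.
April 1999 ends with Monday Apr 26 1999.
Last Monday of May 1999: May 31 1999.
Last Monday of June 1999: Jun 28 1999.

Jun 28 1999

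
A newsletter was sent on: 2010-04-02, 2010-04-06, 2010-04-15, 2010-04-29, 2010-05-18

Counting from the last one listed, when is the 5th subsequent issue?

2010-11-04

The spacing grows by 5 each time: 4, 9, 14, 19 days.
Next gap: 24 days. 2010-05-18 + 24 days = 2010-06-11.
Next gap: 29 days. 2010-06-11 + 29 days = 2010-07-10.
Next gap: 34 days. 2010-07-10 + 34 days = 2010-08-13.
Next gap: 39 days. 2010-08-13 + 39 days = 2010-09-21.
Next gap: 44 days. 2010-09-21 + 44 days = 2010-11-04.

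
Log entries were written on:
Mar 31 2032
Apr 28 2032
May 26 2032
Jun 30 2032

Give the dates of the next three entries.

Jul 28 2032, Aug 25 2032, Sep 29 2032

These are Wednesdays with 28, 28, 35-day gaps.
Each is the final Wednesday of its month — Mar 31 2032 is past the 28th, so '4th Wednesday' doesn't fit.
Last Wednesday of July 2032: Jul 28 2032.
August 2032 ends with Wednesday Aug 25 2032.
Last Wednesday of September 2032: Sep 29 2032.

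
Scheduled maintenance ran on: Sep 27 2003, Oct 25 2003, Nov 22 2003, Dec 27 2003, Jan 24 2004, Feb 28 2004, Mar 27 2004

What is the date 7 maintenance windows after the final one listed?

Oct 23 2004

Gaps: 28, 28, 35, 28, 35, 28 days — a mix of 28 and 35. Every date is a Saturday.
Each is the 4th Saturday of its month.
April 2004 — 4th Saturday is Apr 24 2004.
4th Saturday of May 2004: May 22 2004.
June 2004 — 4th Saturday is Jun 26 2004.
4th Saturday of July 2004: Jul 24 2004.
4th Saturday of August 2004: Aug 28 2004.
4th Saturday of September 2004: Sep 25 2004.
4th Saturday of October 2004: Oct 23 2004.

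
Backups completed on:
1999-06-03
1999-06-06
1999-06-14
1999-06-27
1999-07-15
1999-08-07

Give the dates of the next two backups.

1999-09-04, 1999-10-07

The spacing grows by 5 each time: 3, 8, 13, 18, 23 days.
Next gap: 28 days. 1999-08-07 + 28 days = 1999-09-04.
Next gap: 33 days. 1999-09-04 + 33 days = 1999-10-07.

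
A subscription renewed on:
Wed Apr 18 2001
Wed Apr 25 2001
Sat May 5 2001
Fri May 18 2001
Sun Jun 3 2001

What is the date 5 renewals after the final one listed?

Intervals are 7, 10, 13, 16 days — an arithmetic progression with common difference 3.
Next gap: 19 days. Sun Jun 3 2001 + 19 days = Fri Jun 22 2001.
Next gap: 22 days. Fri Jun 22 2001 + 22 days = Sat Jul 14 2001.
Next gap: 25 days. Sat Jul 14 2001 + 25 days = Wed Aug 8 2001.
Next gap: 28 days. Wed Aug 8 2001 + 28 days = Wed Sep 5 2001.
Next gap: 31 days. Wed Sep 5 2001 + 31 days = Sat Oct 6 2001.

Sat Oct 6 2001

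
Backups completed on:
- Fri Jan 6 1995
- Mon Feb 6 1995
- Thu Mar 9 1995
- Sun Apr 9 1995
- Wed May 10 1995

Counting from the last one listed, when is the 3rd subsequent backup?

Fri Aug 11 1995

Gaps between consecutive events: 31, 31, 31, 31 days — a constant 31-day interval.
Wed May 10 1995 + 31 days = Sat Jun 10 1995.
Sat Jun 10 1995 + 31 days = Tue Jul 11 1995.
Tue Jul 11 1995 + 31 days = Fri Aug 11 1995.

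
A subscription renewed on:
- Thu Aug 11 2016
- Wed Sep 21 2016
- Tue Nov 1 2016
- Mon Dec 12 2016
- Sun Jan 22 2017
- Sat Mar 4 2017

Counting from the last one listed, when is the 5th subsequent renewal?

The spacing is 41, 41, 41, 41, 41 days — always 41 days.
Sat Mar 4 2017 + 41 days = Fri Apr 14 2017.
Fri Apr 14 2017 + 41 days = Thu May 25 2017.
Thu May 25 2017 + 41 days = Wed Jul 5 2017.
Wed Jul 5 2017 + 41 days = Tue Aug 15 2017.
Tue Aug 15 2017 + 41 days = Mon Sep 25 2017.

Mon Sep 25 2017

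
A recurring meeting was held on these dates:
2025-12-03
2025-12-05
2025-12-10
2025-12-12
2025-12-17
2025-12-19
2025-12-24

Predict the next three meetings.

2025-12-26, 2025-12-31, 2026-01-02

Gaps: 2, 5, 2, 5, 2, 5 days — not constant, but cyclic with period 2.
The events fall on every Wednesday and Friday.
The following Friday is 2025-12-26.
The following Wednesday is 2025-12-31.
The following Friday is 2026-01-02.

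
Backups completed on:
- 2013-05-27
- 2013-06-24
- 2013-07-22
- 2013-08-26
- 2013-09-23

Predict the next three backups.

2013-10-28, 2013-11-25, 2013-12-23

These are Mondays at 28- or 35-day spacing (28, 28, 35, 28).
The pattern: 4th Monday of the month.
4th Monday of October 2013: 2013-10-28.
November 2013 — 4th Monday is 2013-11-25.
December 2013 — 4th Monday is 2013-12-23.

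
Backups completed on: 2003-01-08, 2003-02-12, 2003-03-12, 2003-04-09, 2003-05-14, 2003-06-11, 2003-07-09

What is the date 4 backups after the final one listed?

2003-11-12

Gaps: 35, 28, 28, 35, 28, 28 days — a mix of 28 and 35. Every date is a Wednesday.
Each is the 2nd Wednesday of its month.
August 2003 — 2nd Wednesday is 2003-08-13.
2nd Wednesday of September 2003: 2003-09-10.
October 2003 — 2nd Wednesday is 2003-10-08.
2nd Wednesday of November 2003: 2003-11-12.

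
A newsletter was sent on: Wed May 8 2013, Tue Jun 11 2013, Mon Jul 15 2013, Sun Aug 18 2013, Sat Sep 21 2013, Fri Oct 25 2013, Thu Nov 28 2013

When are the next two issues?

Wed Jan 1 2014, Tue Feb 4 2014

Gaps between consecutive events: 34, 34, 34, 34, 34, 34 days — a constant 34-day interval.
Thu Nov 28 2013 + 34 days = Wed Jan 1 2014.
Wed Jan 1 2014 + 34 days = Tue Feb 4 2014.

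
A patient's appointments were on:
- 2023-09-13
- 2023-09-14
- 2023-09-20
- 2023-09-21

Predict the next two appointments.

2023-09-27, 2023-09-28

Gaps: 1, 6, 1 days — not constant, but cyclic with period 2.
The events fall on every Wednesday and Thursday.
Next Wednesday: 2023-09-27.
Next Thursday: 2023-09-28.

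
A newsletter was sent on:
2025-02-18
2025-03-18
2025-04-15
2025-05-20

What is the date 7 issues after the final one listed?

All dates are Tuesdays, 28, 28, 35 days apart.
Specifically, the 3rd Tuesday of each month.
June 2025 — 3rd Tuesday is 2025-06-17.
July 2025 — 3rd Tuesday is 2025-07-15.
August 2025 — 3rd Tuesday is 2025-08-19.
September 2025 — 3rd Tuesday is 2025-09-16.
3rd Tuesday of October 2025: 2025-10-21.
3rd Tuesday of November 2025: 2025-11-18.
3rd Tuesday of December 2025: 2025-12-16.

2025-12-16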